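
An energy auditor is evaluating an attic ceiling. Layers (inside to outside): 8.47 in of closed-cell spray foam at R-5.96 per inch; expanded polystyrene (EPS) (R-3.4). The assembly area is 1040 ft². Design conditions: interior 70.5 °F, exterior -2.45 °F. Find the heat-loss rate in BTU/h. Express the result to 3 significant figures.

1410 BTU/h

8.47 × 5.96 = 50.48
R_total = 50.48 + 3.4 = 53.88 ft²·°F·h/BTU
Q = A·ΔT/R = 1040 × (70.5 − (-2.45)) / 53.88 = 1408 BTU/h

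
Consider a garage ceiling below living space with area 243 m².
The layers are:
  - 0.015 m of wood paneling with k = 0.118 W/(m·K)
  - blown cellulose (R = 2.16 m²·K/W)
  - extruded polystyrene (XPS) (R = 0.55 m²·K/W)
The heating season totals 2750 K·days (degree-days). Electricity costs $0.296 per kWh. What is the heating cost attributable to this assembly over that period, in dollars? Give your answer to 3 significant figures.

0.015/0.118 = 0.1271
R_total = 0.1271 + 2.16 + 0.55 = 2.837 m²·K/W
E = A × HDD × 24 / R / 1000 = 243 × 2750 × 24 / 2.837 / 1000 = 5653 kWh
Cost = 5653 × 0.296 = $1673

1670 dollars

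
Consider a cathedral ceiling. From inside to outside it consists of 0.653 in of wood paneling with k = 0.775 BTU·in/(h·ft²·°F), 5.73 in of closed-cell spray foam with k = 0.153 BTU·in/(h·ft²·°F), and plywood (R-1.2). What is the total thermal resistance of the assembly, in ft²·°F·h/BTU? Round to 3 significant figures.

0.653/0.775 = 0.8426
5.73/0.153 = 37.45
R_total = 0.8426 + 37.45 + 1.2 = 39.49 ft²·°F·h/BTU

39.5 ft²·°F·h/BTU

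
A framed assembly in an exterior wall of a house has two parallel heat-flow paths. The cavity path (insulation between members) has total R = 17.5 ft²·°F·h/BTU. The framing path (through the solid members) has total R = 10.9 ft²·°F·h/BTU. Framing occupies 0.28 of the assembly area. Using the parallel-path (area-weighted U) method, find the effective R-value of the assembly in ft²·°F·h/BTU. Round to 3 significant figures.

U_eff = 0.72/17.5 + 0.28/10.9 = 0.04114 + 0.02569 = 0.06683
R_eff = 1/U_eff = 14.96 ft²·°F·h/BTU

15.0 ft²·°F·h/BTU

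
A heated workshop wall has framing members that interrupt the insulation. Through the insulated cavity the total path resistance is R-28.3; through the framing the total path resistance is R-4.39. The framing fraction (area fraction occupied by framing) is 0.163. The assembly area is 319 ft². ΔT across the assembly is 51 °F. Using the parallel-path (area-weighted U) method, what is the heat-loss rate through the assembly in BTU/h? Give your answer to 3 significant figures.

U_eff = 0.837/28.3 + 0.163/4.39 = 0.02958 + 0.03713 = 0.06671
R_eff = 1/U_eff = 14.99 ft²·°F·h/BTU
Q = 319 × 51 / 14.99 = 1085 BTU/h

1090 BTU/h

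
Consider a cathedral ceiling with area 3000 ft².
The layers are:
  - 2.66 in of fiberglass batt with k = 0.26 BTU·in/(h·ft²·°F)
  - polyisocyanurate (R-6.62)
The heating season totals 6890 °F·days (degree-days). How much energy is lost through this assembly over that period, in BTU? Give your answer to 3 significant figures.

2.66/0.26 = 10.23
R_total = 10.23 + 6.62 = 16.85 ft²·°F·h/BTU
E = A × HDD × 24 / R = 3000 × 6890 × 24 / 16.85 = 29440000 BTU

29400000 BTU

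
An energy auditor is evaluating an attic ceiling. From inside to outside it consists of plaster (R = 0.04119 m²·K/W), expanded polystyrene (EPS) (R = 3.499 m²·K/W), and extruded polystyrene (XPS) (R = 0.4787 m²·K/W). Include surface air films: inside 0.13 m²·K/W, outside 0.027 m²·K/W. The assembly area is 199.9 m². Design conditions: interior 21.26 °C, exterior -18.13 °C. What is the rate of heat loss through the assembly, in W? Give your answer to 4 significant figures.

1886 W

R_total = 0.13 + 0.04119 + 3.499 + 0.4787 + 0.027 = 4.1759 m²·K/W
Q = A·ΔT/R = 199.9 × (21.26 − (-18.13)) / 4.1759 = 1885.6 W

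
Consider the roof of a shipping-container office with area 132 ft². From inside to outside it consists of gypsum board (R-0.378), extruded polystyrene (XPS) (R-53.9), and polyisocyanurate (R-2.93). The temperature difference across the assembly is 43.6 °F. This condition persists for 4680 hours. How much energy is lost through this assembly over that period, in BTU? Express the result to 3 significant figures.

471000 BTU

R_total = 0.378 + 53.9 + 2.93 = 57.21 ft²·°F·h/BTU
Q = 132 × 43.6 / 57.21 = 100.6 BTU/h
E = 100.6 × 4680 = 470800 BTU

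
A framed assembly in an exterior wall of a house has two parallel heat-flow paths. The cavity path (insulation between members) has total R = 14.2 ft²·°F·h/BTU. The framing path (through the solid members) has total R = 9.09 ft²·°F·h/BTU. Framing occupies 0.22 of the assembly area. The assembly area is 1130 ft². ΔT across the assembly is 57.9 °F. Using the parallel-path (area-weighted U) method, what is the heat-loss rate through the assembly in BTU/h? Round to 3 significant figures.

5180 BTU/h

U_eff = 0.78/14.2 + 0.22/9.09 = 0.05493 + 0.0242 = 0.07913
R_eff = 1/U_eff = 12.64 ft²·°F·h/BTU
Q = 1130 × 57.9 / 12.64 = 5177 BTU/h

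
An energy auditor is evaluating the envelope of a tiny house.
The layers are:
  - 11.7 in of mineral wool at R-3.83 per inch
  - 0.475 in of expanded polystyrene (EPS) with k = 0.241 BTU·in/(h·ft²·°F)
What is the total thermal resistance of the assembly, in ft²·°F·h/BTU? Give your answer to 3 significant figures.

11.7 × 3.83 = 44.81
0.475/0.241 = 1.971
R_total = 44.81 + 1.971 = 46.78 ft²·°F·h/BTU

46.8 ft²·°F·h/BTU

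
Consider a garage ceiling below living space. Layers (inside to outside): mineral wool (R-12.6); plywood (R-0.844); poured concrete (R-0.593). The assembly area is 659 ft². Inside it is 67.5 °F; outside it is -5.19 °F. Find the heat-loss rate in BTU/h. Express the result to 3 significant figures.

3410 BTU/h

R_total = 12.6 + 0.844 + 0.593 = 14.04 ft²·°F·h/BTU
Q = A·ΔT/R = 659 × (67.5 − (-5.19)) / 14.04 = 3413 BTU/h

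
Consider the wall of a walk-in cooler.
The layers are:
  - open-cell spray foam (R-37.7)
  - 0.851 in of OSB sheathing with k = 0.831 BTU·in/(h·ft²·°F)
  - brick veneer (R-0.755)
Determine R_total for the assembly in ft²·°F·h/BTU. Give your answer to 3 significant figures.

0.851/0.831 = 1.024
R_total = 37.7 + 1.024 + 0.755 = 39.48 ft²·°F·h/BTU

39.5 ft²·°F·h/BTU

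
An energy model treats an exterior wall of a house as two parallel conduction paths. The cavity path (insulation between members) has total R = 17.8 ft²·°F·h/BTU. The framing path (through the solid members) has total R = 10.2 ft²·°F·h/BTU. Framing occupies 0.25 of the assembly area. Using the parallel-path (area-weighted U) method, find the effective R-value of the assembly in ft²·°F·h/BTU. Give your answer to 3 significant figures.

15.0 ft²·°F·h/BTU

U_eff = 0.75/17.8 + 0.25/10.2 = 0.04213 + 0.02451 = 0.06664
R_eff = 1/U_eff = 15 ft²·°F·h/BTU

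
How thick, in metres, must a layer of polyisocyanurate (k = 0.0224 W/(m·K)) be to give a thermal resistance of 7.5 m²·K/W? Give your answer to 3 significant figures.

0.168 m

L = R·k = 7.5 × 0.0224 = 0.168 m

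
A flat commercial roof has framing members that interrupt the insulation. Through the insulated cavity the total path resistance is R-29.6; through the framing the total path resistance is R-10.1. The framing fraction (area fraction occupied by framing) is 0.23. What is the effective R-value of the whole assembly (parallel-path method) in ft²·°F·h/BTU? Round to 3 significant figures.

U_eff = 0.77/29.6 + 0.23/10.1 = 0.02601 + 0.02277 = 0.04879
R_eff = 1/U_eff = 20.5 ft²·°F·h/BTU

20.5 ft²·°F·h/BTU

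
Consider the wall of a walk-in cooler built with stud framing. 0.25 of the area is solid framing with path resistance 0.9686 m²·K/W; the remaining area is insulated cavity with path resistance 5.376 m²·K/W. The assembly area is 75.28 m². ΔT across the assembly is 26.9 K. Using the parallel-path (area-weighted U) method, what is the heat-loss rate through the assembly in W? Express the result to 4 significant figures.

805.2 W

U_eff = 0.75/5.376 + 0.25/0.9686 = 0.13951 + 0.2581 = 0.39761
R_eff = 1/U_eff = 2.515 m²·K/W
Q = 75.28 × 26.9 / 2.515 = 805.18 W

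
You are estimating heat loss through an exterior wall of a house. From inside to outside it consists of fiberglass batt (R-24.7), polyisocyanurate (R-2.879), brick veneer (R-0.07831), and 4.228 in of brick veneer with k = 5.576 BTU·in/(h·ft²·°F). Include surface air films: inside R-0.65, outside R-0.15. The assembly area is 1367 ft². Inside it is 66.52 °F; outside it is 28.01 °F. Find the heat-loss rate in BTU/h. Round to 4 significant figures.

1802 BTU/h

4.228/5.576 = 0.75825
R_total = 0.65 + 24.7 + 2.879 + 0.07831 + 0.75825 + 0.15 = 29.216 ft²·°F·h/BTU
Q = A·ΔT/R = 1367 × (66.52 − 28.01) / 29.216 = 1801.9 BTU/h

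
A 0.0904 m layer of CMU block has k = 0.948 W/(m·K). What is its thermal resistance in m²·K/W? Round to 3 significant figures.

R = L/k = 0.0904/0.948 = 0.09536 m²·K/W

0.0954 m²·K/W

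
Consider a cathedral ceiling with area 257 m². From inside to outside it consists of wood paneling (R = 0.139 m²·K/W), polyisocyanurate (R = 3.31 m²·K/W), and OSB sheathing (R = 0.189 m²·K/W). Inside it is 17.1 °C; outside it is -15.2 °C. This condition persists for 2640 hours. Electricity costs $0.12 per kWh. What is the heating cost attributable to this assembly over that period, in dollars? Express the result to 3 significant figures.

R_total = 0.139 + 3.31 + 0.189 = 3.638 m²·K/W
Q = 257 × (17.1 − (-15.2)) / 3.638 = 2282 W
E = 2282 W × 2640 h / 1000 = 6024 kWh
Cost = 6024 × 0.12 = $722.9

723 dollars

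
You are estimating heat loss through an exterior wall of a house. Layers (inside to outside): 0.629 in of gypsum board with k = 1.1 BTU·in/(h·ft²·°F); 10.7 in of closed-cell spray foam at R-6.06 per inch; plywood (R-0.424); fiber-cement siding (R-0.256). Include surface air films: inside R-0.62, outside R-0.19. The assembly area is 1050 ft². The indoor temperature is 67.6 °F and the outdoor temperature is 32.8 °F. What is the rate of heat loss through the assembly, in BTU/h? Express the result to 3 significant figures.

0.629/1.1 = 0.5718
10.7 × 6.06 = 64.84
R_total = 0.62 + 0.5718 + 64.84 + 0.424 + 0.256 + 0.19 = 66.9 ft²·°F·h/BTU
Q = A·ΔT/R = 1050 × (67.6 − 32.8) / 66.9 = 546.2 BTU/h

546 BTU/h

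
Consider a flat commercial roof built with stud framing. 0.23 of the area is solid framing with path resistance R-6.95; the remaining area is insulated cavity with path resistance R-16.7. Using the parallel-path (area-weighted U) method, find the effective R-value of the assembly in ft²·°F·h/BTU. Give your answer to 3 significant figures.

12.6 ft²·°F·h/BTU

U_eff = 0.77/16.7 + 0.23/6.95 = 0.04611 + 0.03309 = 0.0792
R_eff = 1/U_eff = 12.63 ft²·°F·h/BTU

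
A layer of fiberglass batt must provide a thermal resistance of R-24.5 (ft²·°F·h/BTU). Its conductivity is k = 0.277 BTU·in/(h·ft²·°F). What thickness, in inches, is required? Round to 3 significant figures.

L = R × k = 24.5 × 0.277 = 6.787 in

6.79 in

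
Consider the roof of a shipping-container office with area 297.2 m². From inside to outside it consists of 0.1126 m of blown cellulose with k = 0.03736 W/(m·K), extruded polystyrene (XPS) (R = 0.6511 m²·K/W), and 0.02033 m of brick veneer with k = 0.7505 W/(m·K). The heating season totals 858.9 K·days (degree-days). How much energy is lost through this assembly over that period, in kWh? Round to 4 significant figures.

1659 kWh

0.1126/0.03736 = 3.0139
0.02033/0.7505 = 0.027089
R_total = 3.0139 + 0.6511 + 0.027089 = 3.6921 m²·K/W
E = A × HDD × 24 / R / 1000 = 297.2 × 858.9 × 24 / 3.6921 / 1000 = 1659.3 kWh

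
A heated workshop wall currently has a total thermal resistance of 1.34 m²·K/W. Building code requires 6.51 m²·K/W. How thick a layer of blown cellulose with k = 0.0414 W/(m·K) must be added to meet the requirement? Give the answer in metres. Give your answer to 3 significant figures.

ΔR = 6.51 − 1.34 = 5.17 m²·K/W
L = ΔR × k = 5.17 × 0.0414 = 0.214 m

0.214 m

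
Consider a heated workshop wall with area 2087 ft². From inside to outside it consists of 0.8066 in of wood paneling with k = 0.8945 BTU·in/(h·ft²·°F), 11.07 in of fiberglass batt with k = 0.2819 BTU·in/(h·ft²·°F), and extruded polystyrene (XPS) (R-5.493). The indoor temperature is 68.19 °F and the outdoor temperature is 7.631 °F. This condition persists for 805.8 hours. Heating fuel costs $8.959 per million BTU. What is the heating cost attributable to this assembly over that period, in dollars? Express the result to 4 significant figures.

19.98 dollars

0.8066/0.8945 = 0.90173
11.07/0.2819 = 39.269
R_total = 0.90173 + 39.269 + 5.493 = 45.664 ft²·°F·h/BTU
Q = 2087 × (68.19 − 7.631) / 45.664 = 2767.8 BTU/h
E = 2767.8 × 805.8 = 2230300 BTU
Cost = 2230300/10⁶ × 8.959 = $19.981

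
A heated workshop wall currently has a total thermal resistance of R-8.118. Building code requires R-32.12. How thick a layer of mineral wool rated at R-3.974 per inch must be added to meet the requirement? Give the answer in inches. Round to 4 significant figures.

ΔR = 32.12 − 8.118 = 24.002 ft²·°F·h/BTU
L = ΔR / (R/in) = 24.002/3.974 = 6.0398 in

6.040 in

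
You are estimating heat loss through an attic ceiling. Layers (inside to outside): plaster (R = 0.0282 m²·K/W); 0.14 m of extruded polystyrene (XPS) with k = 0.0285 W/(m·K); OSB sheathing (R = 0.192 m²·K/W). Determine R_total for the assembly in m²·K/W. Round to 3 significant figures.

5.13 m²·K/W

0.14/0.0285 = 4.912
R_total = 0.0282 + 4.912 + 0.192 = 5.132 m²·K/W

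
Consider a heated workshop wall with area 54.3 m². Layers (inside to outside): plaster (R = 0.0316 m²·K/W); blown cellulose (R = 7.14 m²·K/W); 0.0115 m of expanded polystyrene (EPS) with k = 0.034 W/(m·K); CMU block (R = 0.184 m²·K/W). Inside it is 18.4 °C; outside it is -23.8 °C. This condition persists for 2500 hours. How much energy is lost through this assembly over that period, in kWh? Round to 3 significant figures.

0.0115/0.034 = 0.3382
R_total = 0.0316 + 7.14 + 0.3382 + 0.184 = 7.694 m²·K/W
Q = 54.3 × (18.4 − (-23.8)) / 7.694 = 297.8 W
E = 297.8 W × 2500 h / 1000 = 744.6 kWh

745 kWh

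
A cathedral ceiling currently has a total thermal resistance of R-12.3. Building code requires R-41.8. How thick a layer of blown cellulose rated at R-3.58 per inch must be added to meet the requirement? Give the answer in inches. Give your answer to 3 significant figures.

8.24 in

ΔR = 41.8 − 12.3 = 29.5 ft²·°F·h/BTU
L = ΔR / (R/in) = 29.5/3.58 = 8.24 in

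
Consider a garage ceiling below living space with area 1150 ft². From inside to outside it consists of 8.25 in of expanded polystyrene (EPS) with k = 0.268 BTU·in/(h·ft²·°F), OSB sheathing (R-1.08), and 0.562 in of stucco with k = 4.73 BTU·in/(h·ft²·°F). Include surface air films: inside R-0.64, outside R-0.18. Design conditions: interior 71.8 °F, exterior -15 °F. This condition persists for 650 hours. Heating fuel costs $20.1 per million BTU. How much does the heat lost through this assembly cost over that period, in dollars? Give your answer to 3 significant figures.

8.25/0.268 = 30.78
0.562/4.73 = 0.1188
R_total = 0.64 + 30.78 + 1.08 + 0.1188 + 0.18 = 32.8 ft²·°F·h/BTU
Q = 1150 × (71.8 − (-15)) / 32.8 = 3043 BTU/h
E = 3043 × 650 = 1978000 BTU
Cost = 1978000/10⁶ × 20.1 = $39.76

39.8 dollars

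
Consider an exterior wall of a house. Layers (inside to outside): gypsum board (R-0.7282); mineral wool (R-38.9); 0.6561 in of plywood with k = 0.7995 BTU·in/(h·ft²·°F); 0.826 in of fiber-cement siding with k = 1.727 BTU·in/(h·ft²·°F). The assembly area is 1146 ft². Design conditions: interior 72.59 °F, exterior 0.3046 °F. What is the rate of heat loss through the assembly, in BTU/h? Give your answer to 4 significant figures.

0.6561/0.7995 = 0.82064
0.826/1.727 = 0.47829
R_total = 0.7282 + 38.9 + 0.82064 + 0.47829 = 40.927 ft²·°F·h/BTU
Q = A·ΔT/R = 1146 × (72.59 − 0.3046) / 40.927 = 2024.1 BTU/h

2024 BTU/h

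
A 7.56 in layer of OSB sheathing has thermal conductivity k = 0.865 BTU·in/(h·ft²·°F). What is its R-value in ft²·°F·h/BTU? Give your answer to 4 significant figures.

8.740 ft²·°F·h/BTU

R = L/k = 7.56/0.865 = 8.7399 ft²·°F·h/BTU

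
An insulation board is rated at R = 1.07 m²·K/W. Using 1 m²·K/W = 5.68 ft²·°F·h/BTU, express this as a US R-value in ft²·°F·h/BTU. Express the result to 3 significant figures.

6.08 ft²·°F·h/BTU

R_US = 1.07 × 5.68 = 6.078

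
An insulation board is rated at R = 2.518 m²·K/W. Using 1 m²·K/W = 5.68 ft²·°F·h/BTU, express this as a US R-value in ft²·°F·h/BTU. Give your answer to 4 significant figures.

R_US = 2.518 × 5.68 = 14.302

14.30 ft²·°F·h/BTU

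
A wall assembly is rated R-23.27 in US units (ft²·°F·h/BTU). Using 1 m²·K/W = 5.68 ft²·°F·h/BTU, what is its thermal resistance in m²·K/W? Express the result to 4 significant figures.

R_SI = 23.27/5.68 = 4.0968

4.097 m²·K/W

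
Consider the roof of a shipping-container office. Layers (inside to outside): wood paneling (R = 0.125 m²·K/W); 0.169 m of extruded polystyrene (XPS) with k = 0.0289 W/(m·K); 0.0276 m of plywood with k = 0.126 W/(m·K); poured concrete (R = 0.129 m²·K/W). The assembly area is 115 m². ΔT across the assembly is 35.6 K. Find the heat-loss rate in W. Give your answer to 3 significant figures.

0.169/0.0289 = 5.848
0.0276/0.126 = 0.219
R_total = 0.125 + 5.848 + 0.219 + 0.129 = 6.321 m²·K/W
Q = A·ΔT/R = 115 × 35.6 / 6.321 = 647.7 W

648 W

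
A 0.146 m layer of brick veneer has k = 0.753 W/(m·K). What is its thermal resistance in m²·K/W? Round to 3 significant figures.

0.194 m²·K/W

R = L/k = 0.146/0.753 = 0.1939 m²·K/W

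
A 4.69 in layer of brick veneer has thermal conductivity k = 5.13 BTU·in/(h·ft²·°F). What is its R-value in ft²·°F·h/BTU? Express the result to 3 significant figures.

R = L/k = 4.69/5.13 = 0.9142 ft²·°F·h/BTU

0.914 ft²·°F·h/BTU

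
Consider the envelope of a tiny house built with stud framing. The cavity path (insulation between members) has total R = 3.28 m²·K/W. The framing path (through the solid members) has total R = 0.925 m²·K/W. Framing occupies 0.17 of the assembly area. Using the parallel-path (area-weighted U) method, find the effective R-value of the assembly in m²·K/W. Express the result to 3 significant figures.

U_eff = 0.83/3.28 + 0.17/0.925 = 0.253 + 0.1838 = 0.4368
R_eff = 1/U_eff = 2.289 m²·K/W

2.29 m²·K/W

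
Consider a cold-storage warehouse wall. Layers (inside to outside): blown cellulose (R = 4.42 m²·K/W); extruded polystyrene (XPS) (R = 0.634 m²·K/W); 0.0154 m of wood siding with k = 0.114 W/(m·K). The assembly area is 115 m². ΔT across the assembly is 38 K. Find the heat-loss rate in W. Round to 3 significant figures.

0.0154/0.114 = 0.1351
R_total = 4.42 + 0.634 + 0.1351 = 5.189 m²·K/W
Q = A·ΔT/R = 115 × 38 / 5.189 = 842.2 W

842 W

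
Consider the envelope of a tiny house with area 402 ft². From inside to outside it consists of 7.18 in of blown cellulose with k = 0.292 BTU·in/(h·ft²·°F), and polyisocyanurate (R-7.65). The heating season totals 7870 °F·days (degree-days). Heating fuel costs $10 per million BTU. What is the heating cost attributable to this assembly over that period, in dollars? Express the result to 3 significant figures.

7.18/0.292 = 24.59
R_total = 24.59 + 7.65 = 32.24 ft²·°F·h/BTU
E = A × HDD × 24 / R = 402 × 7870 × 24 / 32.24 = 2355000 BTU
Cost = 2355000/10⁶ × 10 = $23.55

23.6 dollars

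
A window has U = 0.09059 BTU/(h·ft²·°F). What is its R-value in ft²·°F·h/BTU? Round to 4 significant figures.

11.04 ft²·°F·h/BTU

R = 1/U = 1/0.09059 = 11.039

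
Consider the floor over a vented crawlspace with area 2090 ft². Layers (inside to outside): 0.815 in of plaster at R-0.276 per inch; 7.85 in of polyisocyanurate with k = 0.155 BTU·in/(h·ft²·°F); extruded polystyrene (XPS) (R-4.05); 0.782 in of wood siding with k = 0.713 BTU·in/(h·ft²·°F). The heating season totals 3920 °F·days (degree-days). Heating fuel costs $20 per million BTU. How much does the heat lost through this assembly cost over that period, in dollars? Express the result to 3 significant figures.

70.2 dollars

0.815 × 0.276 = 0.2249
7.85/0.155 = 50.65
0.782/0.713 = 1.097
R_total = 0.2249 + 50.65 + 4.05 + 1.097 = 56.02 ft²·°F·h/BTU
E = A × HDD × 24 / R = 2090 × 3920 × 24 / 56.02 = 3510000 BTU
Cost = 3510000/10⁶ × 20 = $70.2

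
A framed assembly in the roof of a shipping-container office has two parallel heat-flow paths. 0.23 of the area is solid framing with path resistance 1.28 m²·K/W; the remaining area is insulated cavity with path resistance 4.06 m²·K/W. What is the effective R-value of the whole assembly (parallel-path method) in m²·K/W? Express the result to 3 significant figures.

2.71 m²·K/W

U_eff = 0.77/4.06 + 0.23/1.28 = 0.1897 + 0.1797 = 0.3693
R_eff = 1/U_eff = 2.708 m²·K/W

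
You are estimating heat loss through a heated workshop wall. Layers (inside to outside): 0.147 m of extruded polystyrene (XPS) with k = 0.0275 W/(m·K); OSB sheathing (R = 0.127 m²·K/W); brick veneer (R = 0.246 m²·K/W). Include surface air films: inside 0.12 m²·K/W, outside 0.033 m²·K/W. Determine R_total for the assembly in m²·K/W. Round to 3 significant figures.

5.87 m²·K/W

0.147/0.0275 = 5.345
R_total = 0.12 + 5.345 + 0.127 + 0.246 + 0.033 = 5.871 m²·K/W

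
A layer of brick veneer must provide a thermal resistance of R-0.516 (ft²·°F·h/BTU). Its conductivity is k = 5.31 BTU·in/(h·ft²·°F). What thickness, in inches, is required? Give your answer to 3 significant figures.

2.74 in

L = R × k = 0.516 × 5.31 = 2.74 in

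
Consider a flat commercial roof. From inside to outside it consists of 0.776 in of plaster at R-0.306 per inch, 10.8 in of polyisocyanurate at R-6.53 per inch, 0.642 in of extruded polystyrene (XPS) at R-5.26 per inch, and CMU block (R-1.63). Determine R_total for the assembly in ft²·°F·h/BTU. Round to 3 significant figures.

75.8 ft²·°F·h/BTU

0.776 × 0.306 = 0.2375
10.8 × 6.53 = 70.52
0.642 × 5.26 = 3.377
R_total = 0.2375 + 70.52 + 3.377 + 1.63 = 75.77 ft²·°F·h/BTU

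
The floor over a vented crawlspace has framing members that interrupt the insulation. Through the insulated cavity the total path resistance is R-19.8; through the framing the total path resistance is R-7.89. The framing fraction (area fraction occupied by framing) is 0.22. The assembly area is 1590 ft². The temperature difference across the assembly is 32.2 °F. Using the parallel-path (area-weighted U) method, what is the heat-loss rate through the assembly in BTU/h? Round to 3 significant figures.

3440 BTU/h

U_eff = 0.78/19.8 + 0.22/7.89 = 0.03939 + 0.02788 = 0.06728
R_eff = 1/U_eff = 14.86 ft²·°F·h/BTU
Q = 1590 × 32.2 / 14.86 = 3444 BTU/h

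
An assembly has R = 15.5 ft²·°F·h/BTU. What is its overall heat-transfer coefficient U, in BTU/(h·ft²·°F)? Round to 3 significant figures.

U = 1/R = 1/15.5 = 0.06452

0.0645 BTU/(h·ft²·°F)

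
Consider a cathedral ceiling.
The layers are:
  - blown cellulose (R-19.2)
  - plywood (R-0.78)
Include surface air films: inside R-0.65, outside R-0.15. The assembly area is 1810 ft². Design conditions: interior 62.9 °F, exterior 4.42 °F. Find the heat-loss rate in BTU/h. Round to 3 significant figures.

R_total = 0.65 + 19.2 + 0.78 + 0.15 = 20.78 ft²·°F·h/BTU
Q = A·ΔT/R = 1810 × (62.9 − 4.42) / 20.78 = 5094 BTU/h

5090 BTU/h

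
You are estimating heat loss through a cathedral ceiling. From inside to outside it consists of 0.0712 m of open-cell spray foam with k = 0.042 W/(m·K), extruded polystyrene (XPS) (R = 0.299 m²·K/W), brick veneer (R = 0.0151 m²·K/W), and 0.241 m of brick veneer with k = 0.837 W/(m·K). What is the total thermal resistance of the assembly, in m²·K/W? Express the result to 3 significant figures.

0.0712/0.042 = 1.695
0.241/0.837 = 0.2879
R_total = 1.695 + 0.299 + 0.0151 + 0.2879 = 2.297 m²·K/W

2.30 m²·K/W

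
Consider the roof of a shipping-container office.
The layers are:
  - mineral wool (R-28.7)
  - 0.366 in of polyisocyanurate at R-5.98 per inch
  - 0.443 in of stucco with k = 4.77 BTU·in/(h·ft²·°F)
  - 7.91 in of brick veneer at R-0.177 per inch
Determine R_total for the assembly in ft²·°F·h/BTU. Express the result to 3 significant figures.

0.366 × 5.98 = 2.189
0.443/4.77 = 0.09287
7.91 × 0.177 = 1.4
R_total = 28.7 + 2.189 + 0.09287 + 1.4 = 32.38 ft²·°F·h/BTU

32.4 ft²·°F·h/BTU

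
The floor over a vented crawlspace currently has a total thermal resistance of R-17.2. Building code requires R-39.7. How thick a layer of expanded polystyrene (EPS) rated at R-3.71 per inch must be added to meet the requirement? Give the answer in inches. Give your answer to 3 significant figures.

6.06 in

ΔR = 39.7 − 17.2 = 22.5 ft²·°F·h/BTU
L = ΔR / (R/in) = 22.5/3.71 = 6.065 in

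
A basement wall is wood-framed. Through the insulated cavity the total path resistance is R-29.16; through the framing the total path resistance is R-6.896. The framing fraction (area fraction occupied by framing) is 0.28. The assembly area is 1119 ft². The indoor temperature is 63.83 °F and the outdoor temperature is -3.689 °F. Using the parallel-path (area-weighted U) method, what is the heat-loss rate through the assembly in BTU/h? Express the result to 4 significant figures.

4933 BTU/h

U_eff = 0.72/29.16 + 0.28/6.896 = 0.024691 + 0.040603 = 0.065295
R_eff = 1/U_eff = 15.315 ft²·°F·h/BTU
Q = 1119 × (63.83 − (-3.689)) / 15.315 = 4933.3 BTU/h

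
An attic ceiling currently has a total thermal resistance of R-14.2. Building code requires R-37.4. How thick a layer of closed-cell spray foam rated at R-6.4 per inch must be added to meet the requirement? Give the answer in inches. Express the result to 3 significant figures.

3.62 in

ΔR = 37.4 − 14.2 = 23.2 ft²·°F·h/BTU
L = ΔR / (R/in) = 23.2/6.4 = 3.625 in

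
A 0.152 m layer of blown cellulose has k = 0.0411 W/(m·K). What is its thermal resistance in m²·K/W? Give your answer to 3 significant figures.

3.70 m²·K/W

R = L/k = 0.152/0.0411 = 3.698 m²·K/W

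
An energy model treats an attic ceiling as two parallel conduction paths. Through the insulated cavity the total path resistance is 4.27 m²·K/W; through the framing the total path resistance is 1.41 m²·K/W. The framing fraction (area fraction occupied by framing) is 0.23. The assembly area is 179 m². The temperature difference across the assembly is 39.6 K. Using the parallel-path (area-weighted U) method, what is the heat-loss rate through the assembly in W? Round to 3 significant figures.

U_eff = 0.77/4.27 + 0.23/1.41 = 0.1803 + 0.1631 = 0.3434
R_eff = 1/U_eff = 2.912 m²·K/W
Q = 179 × 39.6 / 2.912 = 2434 W

2430 W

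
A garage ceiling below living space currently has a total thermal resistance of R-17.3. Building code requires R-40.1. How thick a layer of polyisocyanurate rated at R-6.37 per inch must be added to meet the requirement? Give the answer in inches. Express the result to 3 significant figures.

ΔR = 40.1 − 17.3 = 22.8 ft²·°F·h/BTU
L = ΔR / (R/in) = 22.8/6.37 = 3.579 in

3.58 in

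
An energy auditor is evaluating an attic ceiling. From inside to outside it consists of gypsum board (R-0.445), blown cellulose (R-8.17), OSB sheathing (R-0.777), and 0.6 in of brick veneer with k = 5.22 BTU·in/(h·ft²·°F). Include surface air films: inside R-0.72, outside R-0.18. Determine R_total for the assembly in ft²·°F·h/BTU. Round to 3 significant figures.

0.6/5.22 = 0.1149
R_total = 0.72 + 0.445 + 8.17 + 0.777 + 0.1149 + 0.18 = 10.41 ft²·°F·h/BTU

10.4 ft²·°F·h/BTU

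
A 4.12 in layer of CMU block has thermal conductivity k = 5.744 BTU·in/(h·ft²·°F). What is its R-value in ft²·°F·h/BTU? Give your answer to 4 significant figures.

R = L/k = 4.12/5.744 = 0.71727 ft²·°F·h/BTU

0.7173 ft²·°F·h/BTU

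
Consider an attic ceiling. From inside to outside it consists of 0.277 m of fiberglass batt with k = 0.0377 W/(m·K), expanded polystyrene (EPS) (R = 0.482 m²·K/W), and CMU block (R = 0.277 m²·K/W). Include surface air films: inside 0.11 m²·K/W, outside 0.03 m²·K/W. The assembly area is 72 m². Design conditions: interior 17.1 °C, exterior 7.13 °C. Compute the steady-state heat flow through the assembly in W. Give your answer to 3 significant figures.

87.0 W

0.277/0.0377 = 7.347
R_total = 0.11 + 7.347 + 0.482 + 0.277 + 0.03 = 8.246 m²·K/W
Q = A·ΔT/R = 72 × (17.1 − 7.13) / 8.246 = 87.05 W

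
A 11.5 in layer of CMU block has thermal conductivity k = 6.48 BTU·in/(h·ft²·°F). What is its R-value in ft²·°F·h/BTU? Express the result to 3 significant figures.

1.77 ft²·°F·h/BTU

R = L/k = 11.5/6.48 = 1.775 ft²·°F·h/BTU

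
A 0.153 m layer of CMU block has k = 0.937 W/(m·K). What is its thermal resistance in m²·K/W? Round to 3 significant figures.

R = L/k = 0.153/0.937 = 0.1633 m²·K/W

0.163 m²·K/W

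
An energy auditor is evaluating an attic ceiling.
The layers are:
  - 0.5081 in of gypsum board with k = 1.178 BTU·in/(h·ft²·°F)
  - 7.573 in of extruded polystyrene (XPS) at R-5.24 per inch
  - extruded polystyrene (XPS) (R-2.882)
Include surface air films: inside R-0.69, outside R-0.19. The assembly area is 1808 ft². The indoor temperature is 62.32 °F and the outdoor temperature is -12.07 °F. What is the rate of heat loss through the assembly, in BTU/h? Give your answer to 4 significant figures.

3065 BTU/h

0.5081/1.178 = 0.43132
7.573 × 5.24 = 39.683
R_total = 0.69 + 0.43132 + 39.683 + 2.882 + 0.19 = 43.876 ft²·°F·h/BTU
Q = A·ΔT/R = 1808 × (62.32 − (-12.07)) / 43.876 = 3065.4 BTU/h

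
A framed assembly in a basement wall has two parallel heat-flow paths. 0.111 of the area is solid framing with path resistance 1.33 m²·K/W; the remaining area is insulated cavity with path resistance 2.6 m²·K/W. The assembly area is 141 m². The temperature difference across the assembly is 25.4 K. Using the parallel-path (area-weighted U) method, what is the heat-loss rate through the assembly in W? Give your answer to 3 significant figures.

U_eff = 0.889/2.6 + 0.111/1.33 = 0.3419 + 0.08346 = 0.4254
R_eff = 1/U_eff = 2.351 m²·K/W
Q = 141 × 25.4 / 2.351 = 1523 W

1520 W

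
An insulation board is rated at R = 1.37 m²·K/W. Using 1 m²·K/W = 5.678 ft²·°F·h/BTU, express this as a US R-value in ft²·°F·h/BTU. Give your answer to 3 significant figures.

7.78 ft²·°F·h/BTU

R_US = 1.37 × 5.678 = 7.779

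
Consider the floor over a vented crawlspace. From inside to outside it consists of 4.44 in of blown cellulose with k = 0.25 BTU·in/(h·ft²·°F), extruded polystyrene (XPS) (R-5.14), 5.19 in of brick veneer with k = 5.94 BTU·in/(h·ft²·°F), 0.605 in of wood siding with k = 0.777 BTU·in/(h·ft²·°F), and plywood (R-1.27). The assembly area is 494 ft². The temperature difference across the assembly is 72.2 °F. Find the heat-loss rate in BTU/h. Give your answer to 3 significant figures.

1380 BTU/h

4.44/0.25 = 17.76
5.19/5.94 = 0.8737
0.605/0.777 = 0.7786
R_total = 17.76 + 5.14 + 0.8737 + 0.7786 + 1.27 = 25.82 ft²·°F·h/BTU
Q = A·ΔT/R = 494 × 72.2 / 25.82 = 1381 BTU/h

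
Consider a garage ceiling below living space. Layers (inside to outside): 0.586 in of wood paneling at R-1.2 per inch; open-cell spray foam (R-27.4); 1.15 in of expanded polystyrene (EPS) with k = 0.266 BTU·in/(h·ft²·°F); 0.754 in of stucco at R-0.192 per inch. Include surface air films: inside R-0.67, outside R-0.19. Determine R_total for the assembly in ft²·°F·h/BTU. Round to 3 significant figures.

33.4 ft²·°F·h/BTU

0.586 × 1.2 = 0.7032
1.15/0.266 = 4.323
0.754 × 0.192 = 0.1448
R_total = 0.67 + 0.7032 + 27.4 + 4.323 + 0.1448 + 0.19 = 33.43 ft²·°F·h/BTU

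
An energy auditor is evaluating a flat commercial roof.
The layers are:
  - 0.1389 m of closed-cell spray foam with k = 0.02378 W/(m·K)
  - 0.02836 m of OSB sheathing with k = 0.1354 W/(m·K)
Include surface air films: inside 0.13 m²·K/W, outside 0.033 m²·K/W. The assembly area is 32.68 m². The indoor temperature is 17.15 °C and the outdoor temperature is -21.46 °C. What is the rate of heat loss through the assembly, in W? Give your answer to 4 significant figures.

0.1389/0.02378 = 5.841
0.02836/0.1354 = 0.20945
R_total = 0.13 + 5.841 + 0.20945 + 0.033 = 6.2135 m²·K/W
Q = A·ΔT/R = 32.68 × (17.15 − (-21.46)) / 6.2135 = 203.07 W

203.1 W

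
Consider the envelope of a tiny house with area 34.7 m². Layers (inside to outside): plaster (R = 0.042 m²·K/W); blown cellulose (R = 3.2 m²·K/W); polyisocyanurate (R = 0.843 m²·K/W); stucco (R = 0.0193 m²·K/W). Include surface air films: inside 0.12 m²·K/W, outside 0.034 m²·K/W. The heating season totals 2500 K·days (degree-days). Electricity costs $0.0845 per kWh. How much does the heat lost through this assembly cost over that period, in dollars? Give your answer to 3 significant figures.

41.3 dollars

R_total = 0.12 + 0.042 + 3.2 + 0.843 + 0.0193 + 0.034 = 4.258 m²·K/W
E = A × HDD × 24 / R / 1000 = 34.7 × 2500 × 24 / 4.258 / 1000 = 488.9 kWh
Cost = 488.9 × 0.0845 = $41.31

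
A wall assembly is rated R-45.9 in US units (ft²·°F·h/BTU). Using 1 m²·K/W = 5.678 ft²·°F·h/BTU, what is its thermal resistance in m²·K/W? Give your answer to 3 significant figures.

8.08 m²·K/W

R_SI = 45.9/5.678 = 8.084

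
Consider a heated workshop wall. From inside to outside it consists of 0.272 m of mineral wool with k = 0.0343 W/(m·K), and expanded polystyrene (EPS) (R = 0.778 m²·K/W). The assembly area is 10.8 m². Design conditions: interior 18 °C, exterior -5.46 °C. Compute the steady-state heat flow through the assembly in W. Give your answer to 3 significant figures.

29.1 W

0.272/0.0343 = 7.93
R_total = 7.93 + 0.778 = 8.708 m²·K/W
Q = A·ΔT/R = 10.8 × (18 − (-5.46)) / 8.708 = 29.1 W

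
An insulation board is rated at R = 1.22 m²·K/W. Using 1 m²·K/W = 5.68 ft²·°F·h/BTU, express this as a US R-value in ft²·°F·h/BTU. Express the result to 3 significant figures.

6.93 ft²·°F·h/BTU

R_US = 1.22 × 5.68 = 6.93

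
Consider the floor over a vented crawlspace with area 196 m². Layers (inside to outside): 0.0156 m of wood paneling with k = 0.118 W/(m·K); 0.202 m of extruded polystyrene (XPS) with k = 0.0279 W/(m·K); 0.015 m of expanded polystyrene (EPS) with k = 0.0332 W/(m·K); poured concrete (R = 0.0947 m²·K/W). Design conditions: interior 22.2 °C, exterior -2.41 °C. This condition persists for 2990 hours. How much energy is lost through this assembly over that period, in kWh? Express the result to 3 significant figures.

0.0156/0.118 = 0.1322
0.202/0.0279 = 7.24
0.015/0.0332 = 0.4518
R_total = 0.1322 + 7.24 + 0.4518 + 0.0947 = 7.919 m²·K/W
Q = 196 × (22.2 − (-2.41)) / 7.919 = 609.1 W
E = 609.1 W × 2990 h / 1000 = 1821 kWh

1820 kWh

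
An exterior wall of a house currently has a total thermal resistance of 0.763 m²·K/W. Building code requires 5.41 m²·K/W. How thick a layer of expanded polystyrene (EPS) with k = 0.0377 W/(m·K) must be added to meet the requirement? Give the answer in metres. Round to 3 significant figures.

0.175 m

ΔR = 5.41 − 0.763 = 4.647 m²·K/W
L = ΔR × k = 4.647 × 0.0377 = 0.1752 m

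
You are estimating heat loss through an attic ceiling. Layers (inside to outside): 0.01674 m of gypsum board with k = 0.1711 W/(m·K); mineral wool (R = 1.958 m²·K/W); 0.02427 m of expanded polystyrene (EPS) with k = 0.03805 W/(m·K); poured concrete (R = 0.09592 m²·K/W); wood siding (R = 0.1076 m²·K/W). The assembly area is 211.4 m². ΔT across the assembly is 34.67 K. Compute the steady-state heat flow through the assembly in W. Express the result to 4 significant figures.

2530 W

0.01674/0.1711 = 0.097838
0.02427/0.03805 = 0.63784
R_total = 0.097838 + 1.958 + 0.63784 + 0.09592 + 0.1076 = 2.8972 m²·K/W
Q = A·ΔT/R = 211.4 × 34.67 / 2.8972 = 2529.8 W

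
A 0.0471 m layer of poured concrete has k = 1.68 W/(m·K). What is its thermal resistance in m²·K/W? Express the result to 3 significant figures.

0.0280 m²·K/W

R = L/k = 0.0471/1.68 = 0.02804 m²·K/W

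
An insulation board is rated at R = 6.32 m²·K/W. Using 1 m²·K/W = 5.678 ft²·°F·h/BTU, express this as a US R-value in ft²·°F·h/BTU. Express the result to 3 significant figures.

R_US = 6.32 × 5.678 = 35.88

35.9 ft²·°F·h/BTU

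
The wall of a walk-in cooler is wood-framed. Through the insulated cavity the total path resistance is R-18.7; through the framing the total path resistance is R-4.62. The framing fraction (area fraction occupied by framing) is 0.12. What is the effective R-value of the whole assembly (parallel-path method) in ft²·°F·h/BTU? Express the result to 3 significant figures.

U_eff = 0.88/18.7 + 0.12/4.62 = 0.04706 + 0.02597 = 0.07303
R_eff = 1/U_eff = 13.69 ft²·°F·h/BTU

13.7 ft²·°F·h/BTU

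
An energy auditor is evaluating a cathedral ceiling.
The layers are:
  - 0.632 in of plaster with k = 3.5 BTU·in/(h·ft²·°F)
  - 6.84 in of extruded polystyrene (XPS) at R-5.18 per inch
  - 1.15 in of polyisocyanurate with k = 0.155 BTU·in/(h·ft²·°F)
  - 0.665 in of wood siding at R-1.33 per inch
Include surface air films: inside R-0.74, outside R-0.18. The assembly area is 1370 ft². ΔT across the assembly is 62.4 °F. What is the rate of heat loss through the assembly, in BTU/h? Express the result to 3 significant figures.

0.632/3.5 = 0.1806
6.84 × 5.18 = 35.43
1.15/0.155 = 7.419
0.665 × 1.33 = 0.8845
R_total = 0.74 + 0.1806 + 35.43 + 7.419 + 0.8845 + 0.18 = 44.84 ft²·°F·h/BTU
Q = A·ΔT/R = 1370 × 62.4 / 44.84 = 1907 BTU/h

1910 BTU/h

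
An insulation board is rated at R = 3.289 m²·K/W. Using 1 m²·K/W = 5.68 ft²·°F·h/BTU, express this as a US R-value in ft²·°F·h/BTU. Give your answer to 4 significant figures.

R_US = 3.289 × 5.68 = 18.682

18.68 ft²·°F·h/BTU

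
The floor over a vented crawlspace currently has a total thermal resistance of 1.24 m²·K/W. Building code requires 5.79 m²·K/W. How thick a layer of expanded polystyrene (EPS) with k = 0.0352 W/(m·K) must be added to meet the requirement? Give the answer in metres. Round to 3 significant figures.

ΔR = 5.79 − 1.24 = 4.55 m²·K/W
L = ΔR × k = 4.55 × 0.0352 = 0.1602 m

0.160 m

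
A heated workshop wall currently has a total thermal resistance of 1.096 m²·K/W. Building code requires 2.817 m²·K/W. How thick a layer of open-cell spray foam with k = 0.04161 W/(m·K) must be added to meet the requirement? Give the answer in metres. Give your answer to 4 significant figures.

0.07161 m

ΔR = 2.817 − 1.096 = 1.721 m²·K/W
L = ΔR × k = 1.721 × 0.04161 = 0.071611 m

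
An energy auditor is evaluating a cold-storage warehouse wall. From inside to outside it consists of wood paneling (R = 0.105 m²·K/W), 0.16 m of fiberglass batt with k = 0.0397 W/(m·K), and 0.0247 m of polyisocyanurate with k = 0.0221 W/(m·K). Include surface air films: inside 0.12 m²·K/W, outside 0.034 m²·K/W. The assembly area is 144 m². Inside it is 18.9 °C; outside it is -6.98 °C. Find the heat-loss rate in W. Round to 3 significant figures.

0.16/0.0397 = 4.03
0.0247/0.0221 = 1.118
R_total = 0.12 + 0.105 + 4.03 + 1.118 + 0.034 = 5.407 m²·K/W
Q = A·ΔT/R = 144 × (18.9 − (-6.98)) / 5.407 = 689.3 W

689 W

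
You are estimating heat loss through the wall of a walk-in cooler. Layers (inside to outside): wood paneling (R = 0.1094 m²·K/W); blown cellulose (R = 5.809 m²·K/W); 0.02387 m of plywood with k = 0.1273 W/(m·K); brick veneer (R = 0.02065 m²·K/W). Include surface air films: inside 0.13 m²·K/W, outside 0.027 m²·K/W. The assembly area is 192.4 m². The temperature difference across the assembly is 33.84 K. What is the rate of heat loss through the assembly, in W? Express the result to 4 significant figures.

0.02387/0.1273 = 0.18751
R_total = 0.13 + 0.1094 + 5.809 + 0.18751 + 0.02065 + 0.027 = 6.2836 m²·K/W
Q = A·ΔT/R = 192.4 × 33.84 / 6.2836 = 1036.2 W

1036 W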